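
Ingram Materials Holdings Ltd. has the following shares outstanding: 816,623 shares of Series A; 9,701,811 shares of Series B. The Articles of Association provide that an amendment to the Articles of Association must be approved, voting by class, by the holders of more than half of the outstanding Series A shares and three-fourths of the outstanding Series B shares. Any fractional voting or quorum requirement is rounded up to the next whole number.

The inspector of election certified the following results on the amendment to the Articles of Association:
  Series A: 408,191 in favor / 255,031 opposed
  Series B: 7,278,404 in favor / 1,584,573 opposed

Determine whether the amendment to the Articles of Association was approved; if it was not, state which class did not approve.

Not approved — the Series A shares did not give the required vote.

Series A: a majority of 816623 is 408312; 408,312 required, 408,191 in favor — not approved.
Series B: 3/4 of 9701811 = 7276358.25, rounded up to 7276359; 7,276,359 required, 7,278,404 in favor — approved.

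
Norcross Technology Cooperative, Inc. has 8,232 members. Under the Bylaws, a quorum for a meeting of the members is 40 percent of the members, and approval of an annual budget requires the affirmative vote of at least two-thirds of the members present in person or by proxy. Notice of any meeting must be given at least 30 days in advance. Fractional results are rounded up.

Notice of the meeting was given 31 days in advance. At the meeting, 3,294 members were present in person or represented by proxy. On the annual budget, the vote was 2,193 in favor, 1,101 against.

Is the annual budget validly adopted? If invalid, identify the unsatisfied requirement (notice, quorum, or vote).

Notice: 31 days given; 30 required. Satisfied.
Quorum: 40% of 8,232 = 3,292.80, rounded up to 3,293; 3,294 present. Satisfied.
Vote: requires two-thirds of those present (3,294); 2/3 of 3294 = 2196, so 2,196 needed; 2,193 in favor. Not satisfied.

Invalid — vote requirement not satisfied.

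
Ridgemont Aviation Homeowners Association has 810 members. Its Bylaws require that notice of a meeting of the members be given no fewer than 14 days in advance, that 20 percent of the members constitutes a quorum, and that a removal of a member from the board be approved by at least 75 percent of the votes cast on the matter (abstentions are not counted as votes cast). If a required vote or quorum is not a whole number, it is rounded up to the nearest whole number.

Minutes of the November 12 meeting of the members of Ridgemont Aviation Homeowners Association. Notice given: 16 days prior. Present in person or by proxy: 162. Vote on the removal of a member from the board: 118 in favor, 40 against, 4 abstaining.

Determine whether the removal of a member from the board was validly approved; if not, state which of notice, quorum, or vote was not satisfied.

Notice: 16 days given; 14 required. Satisfied.
Quorum: 20% of 810 = 162; 162 present. Satisfied.
Vote: requires three-fourths of the votes cast (162 − 4 abstaining = 158); 3/4 of 158 = 118.50, rounded up to 119, so 119 needed; 118 in favor. Not satisfied.

Invalid — vote requirement not satisfied.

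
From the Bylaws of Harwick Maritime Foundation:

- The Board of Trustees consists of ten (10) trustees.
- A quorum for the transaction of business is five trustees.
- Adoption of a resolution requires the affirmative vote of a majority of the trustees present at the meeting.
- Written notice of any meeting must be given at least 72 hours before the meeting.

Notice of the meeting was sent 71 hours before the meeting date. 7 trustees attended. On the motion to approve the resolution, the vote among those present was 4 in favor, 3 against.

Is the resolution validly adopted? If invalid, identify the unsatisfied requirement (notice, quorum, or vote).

Invalid — notice requirement not satisfied.

Notice: 71 hours given; 72 required (71 < 72). Not satisfied.
Quorum: 7 present; quorum is 5. Satisfied.
Vote: the resolution requires a majority of the trustees present (7). A majority of 7 is 4, so 4 affirmative votes are needed; 4 voted in favor. Satisfied.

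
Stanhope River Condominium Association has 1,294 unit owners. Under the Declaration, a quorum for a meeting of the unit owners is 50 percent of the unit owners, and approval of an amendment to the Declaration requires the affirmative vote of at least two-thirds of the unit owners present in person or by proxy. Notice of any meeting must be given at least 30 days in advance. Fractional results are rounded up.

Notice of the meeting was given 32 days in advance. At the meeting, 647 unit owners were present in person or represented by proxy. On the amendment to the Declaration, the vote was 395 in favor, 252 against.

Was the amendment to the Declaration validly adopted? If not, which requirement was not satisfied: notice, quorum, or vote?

Notice: 32 days given; 30 required. Satisfied.
Quorum: 50% of 1,294 = 647; 647 present. Satisfied.
Vote: requires two-thirds of those present (647); 2/3 of 647 = 431.33, rounded up to 432, so 432 needed; 395 in favor. Not satisfied.

Invalid — vote requirement not satisfied.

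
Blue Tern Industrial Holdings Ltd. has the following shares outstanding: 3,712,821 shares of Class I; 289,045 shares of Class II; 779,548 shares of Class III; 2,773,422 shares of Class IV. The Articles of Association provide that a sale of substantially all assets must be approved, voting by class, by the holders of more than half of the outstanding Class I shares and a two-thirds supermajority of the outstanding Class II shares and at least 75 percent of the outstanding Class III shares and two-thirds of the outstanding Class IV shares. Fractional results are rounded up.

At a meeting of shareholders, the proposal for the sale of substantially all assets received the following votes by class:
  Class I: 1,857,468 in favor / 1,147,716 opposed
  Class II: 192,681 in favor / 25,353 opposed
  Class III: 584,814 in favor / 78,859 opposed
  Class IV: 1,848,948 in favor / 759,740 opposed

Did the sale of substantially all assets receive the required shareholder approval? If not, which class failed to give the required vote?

Class I: a majority of 3712821 is 1856411; 1,856,411 required, 1,857,468 in favor — approved.
Class II: 2/3 of 289045 = 192696.67, rounded up to 192697; 192,697 required, 192,681 in favor — not approved.
Class III: 3/4 of 779548 = 584661; 584,661 required, 584,814 in favor — approved.
Class IV: 2/3 of 2773422 = 1848948; 1,848,948 required, 1,848,948 in favor — approved.

Not approved — the Class II shares did not give the required vote.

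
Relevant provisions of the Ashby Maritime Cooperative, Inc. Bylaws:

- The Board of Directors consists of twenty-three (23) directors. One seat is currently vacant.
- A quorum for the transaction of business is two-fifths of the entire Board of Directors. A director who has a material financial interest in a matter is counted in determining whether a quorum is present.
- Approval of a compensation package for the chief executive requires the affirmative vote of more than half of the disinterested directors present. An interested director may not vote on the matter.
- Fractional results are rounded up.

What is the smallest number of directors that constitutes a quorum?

10

2/5 of 23 = 9.20, rounded up to 10.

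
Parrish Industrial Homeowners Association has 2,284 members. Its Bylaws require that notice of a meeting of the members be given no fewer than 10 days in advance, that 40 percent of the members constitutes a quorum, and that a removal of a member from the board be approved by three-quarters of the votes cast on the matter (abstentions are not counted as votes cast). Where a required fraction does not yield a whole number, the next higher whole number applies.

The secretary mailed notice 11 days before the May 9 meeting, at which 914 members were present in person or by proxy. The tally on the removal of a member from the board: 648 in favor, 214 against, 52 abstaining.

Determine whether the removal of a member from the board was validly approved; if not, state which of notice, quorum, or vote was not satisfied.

Notice: 11 days given; 10 required. Satisfied.
Quorum: 40% of 2,284 = 913.60, rounded up to 914; 914 present. Satisfied.
Vote: requires three-fourths of the votes cast (914 − 52 abstaining = 862); 3/4 of 862 = 646.50, rounded up to 647, so 647 needed; 648 in favor. Satisfied.

Valid — all requirements satisfied.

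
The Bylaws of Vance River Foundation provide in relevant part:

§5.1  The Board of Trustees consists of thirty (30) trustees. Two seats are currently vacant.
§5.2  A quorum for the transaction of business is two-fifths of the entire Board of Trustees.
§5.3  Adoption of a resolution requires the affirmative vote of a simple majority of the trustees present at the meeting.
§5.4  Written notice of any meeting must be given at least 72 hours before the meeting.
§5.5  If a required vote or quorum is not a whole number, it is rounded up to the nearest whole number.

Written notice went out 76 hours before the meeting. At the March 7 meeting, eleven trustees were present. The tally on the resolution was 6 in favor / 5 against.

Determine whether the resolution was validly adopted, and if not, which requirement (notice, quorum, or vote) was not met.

Invalid — quorum requirement not satisfied.

Notice: 76 hours given; 72 required (76 ≥ 72). Satisfied.
Quorum: 11 present; quorum is 12. Not satisfied.
Vote: the resolution requires a majority of the trustees present (11). A majority of 11 is 6, so 6 affirmative votes are needed; 6 voted in favor. Satisfied. (Moot — without a quorum no business can be validly transacted.)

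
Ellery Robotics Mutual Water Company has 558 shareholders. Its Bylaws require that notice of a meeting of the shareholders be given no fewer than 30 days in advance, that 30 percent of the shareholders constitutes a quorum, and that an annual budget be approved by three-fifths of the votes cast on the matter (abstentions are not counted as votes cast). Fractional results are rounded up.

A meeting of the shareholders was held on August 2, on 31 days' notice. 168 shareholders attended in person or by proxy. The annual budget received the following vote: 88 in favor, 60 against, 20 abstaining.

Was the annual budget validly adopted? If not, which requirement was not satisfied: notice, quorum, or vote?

Invalid — vote requirement not satisfied.

Notice: 31 days given; 30 required. Satisfied.
Quorum: 30% of 558 = 167.40, rounded up to 168; 168 present. Satisfied.
Vote: requires three-fifths of the votes cast (168 − 20 abstaining = 148); 3/5 of 148 = 88.80, rounded up to 89, so 89 needed; 88 in favor. Not satisfied.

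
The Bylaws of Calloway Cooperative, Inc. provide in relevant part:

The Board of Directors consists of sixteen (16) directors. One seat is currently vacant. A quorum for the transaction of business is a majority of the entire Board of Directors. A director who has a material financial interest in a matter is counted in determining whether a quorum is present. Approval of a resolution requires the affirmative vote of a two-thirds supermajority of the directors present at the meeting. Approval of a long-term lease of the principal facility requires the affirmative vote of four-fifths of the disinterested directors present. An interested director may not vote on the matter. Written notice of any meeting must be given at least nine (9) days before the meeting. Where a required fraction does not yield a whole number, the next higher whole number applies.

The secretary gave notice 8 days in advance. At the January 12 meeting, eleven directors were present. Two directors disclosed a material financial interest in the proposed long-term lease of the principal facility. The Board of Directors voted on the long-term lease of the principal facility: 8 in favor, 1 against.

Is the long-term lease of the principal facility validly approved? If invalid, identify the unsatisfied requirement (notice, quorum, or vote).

Notice: 8 days given; 9 required (8 < 9). Not satisfied.
Quorum: 11 present (interested directors count toward quorum); quorum is 9. Satisfied.
Vote: the long-term lease of the principal facility requires four-fifths of the disinterested directors present (11 − 2 = 9). 4/5 of 9 = 7.20, rounded up to 8, so 8 affirmative votes are needed; 8 voted in favor. Satisfied.

Invalid — notice requirement not satisfied.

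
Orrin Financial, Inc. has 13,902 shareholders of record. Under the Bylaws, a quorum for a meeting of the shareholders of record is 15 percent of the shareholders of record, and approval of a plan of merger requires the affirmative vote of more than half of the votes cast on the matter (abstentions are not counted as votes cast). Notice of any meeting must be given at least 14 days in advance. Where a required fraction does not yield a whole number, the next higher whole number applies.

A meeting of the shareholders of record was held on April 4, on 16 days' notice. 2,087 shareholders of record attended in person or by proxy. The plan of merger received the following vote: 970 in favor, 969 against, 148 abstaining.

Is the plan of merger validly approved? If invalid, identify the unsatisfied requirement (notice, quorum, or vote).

Notice: 16 days given; 14 required. Satisfied.
Quorum: 15% of 13,902 = 2,085.30, rounded up to 2,086; 2,087 present. Satisfied.
Vote: requires a majority of the votes cast (2,087 − 148 abstaining = 1,939); a majority of 1939 is 970, so 970 needed; 970 in favor. Satisfied.

Valid — all requirements satisfied.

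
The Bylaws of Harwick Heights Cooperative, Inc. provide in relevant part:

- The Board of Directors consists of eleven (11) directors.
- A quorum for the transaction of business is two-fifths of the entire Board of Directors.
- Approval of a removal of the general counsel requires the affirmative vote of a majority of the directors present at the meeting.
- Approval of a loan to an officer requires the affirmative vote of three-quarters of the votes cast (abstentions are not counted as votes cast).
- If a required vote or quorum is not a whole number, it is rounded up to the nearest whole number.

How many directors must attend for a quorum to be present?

2/5 of 11 = 4.40, rounded up to 5.

5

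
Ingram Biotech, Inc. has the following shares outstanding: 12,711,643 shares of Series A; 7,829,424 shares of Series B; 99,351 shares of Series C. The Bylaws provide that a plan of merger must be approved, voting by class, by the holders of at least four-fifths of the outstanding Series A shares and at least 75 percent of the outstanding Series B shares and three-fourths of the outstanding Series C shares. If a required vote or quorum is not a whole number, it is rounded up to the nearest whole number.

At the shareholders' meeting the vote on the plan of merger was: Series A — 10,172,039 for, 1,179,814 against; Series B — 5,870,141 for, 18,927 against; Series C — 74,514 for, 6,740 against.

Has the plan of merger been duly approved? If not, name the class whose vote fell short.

Not approved — the Series B shares did not give the required vote.

Series A: 4/5 of 12711643 = 10169314.40, rounded up to 10169315; 10,169,315 required, 10,172,039 in favor — approved.
Series B: 3/4 of 7829424 = 5872068; 5,872,068 required, 5,870,141 in favor — not approved.
Series C: 3/4 of 99351 = 74513.25, rounded up to 74514; 74,514 required, 74,514 in favor — approved.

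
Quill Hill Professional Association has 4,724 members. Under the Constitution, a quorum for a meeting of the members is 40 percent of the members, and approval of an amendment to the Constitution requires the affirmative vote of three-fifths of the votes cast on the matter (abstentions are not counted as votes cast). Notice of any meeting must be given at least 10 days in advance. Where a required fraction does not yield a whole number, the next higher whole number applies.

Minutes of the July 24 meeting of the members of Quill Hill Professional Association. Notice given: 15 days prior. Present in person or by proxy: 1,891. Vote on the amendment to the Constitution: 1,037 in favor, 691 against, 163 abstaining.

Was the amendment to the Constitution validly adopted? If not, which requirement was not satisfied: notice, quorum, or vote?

Notice: 15 days given; 10 required. Satisfied.
Quorum: 40% of 4,724 = 1,889.60, rounded up to 1,890; 1,891 present. Satisfied.
Vote: requires three-fifths of the votes cast (1,891 − 163 abstaining = 1,728); 3/5 of 1728 = 1036.80, rounded up to 1037, so 1,037 needed; 1,037 in favor. Satisfied.

Valid — all requirements satisfied.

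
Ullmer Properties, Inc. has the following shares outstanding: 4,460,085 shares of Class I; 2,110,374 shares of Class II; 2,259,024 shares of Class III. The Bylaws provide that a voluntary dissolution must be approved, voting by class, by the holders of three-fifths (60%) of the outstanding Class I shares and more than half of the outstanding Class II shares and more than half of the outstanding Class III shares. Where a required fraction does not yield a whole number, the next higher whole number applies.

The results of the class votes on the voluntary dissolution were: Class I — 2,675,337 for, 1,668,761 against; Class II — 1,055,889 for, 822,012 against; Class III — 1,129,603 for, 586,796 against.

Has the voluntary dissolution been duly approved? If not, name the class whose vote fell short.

Not approved — the Class I shares did not give the required vote.

Class I: 3/5 of 4460085 = 2676051; 2,676,051 required, 2,675,337 in favor — not approved.
Class II: a majority of 2110374 is 1055188; 1,055,188 required, 1,055,889 in favor — approved.
Class III: a majority of 2259024 is 1129513; 1,129,513 required, 1,129,603 in favor — approved.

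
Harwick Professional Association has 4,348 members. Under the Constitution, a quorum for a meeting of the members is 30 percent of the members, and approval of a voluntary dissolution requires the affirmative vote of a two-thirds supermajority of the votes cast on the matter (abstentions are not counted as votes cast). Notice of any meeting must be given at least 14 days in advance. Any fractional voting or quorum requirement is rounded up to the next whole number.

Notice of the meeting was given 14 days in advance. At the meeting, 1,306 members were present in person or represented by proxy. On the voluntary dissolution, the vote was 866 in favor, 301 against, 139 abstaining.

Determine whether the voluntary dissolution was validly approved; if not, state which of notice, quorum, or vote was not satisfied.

Valid — all requirements satisfied.

Notice: 14 days given; 14 required. Satisfied.
Quorum: 30% of 4,348 = 1,304.40, rounded up to 1,305; 1,306 present. Satisfied.
Vote: requires two-thirds of the votes cast (1,306 − 139 abstaining = 1,167); 2/3 of 1167 = 778, so 778 needed; 866 in favor. Satisfied.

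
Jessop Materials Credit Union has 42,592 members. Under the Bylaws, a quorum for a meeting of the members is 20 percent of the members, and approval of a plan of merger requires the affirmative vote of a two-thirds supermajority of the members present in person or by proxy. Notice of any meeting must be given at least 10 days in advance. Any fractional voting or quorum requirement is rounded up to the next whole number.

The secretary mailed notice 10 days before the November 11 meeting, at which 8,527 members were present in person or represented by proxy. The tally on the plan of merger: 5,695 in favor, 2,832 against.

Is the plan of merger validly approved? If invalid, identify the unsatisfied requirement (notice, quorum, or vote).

Valid — all requirements satisfied.

Notice: 10 days given; 10 required. Satisfied.
Quorum: 20% of 42,592 = 8,518.40, rounded up to 8,519; 8,527 present. Satisfied.
Vote: requires two-thirds of those present (8,527); 2/3 of 8527 = 5684.67, rounded up to 5685, so 5,685 needed; 5,695 in favor. Satisfied.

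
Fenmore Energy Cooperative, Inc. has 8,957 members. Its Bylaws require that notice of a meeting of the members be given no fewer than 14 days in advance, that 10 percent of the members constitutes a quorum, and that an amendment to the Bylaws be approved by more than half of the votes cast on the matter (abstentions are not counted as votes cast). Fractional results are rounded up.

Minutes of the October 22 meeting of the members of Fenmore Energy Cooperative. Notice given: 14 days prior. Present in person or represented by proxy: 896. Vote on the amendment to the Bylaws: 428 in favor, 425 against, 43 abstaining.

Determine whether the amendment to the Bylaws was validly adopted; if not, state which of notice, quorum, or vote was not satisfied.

Notice: 14 days given; 14 required. Satisfied.
Quorum: 10% of 8,957 = 895.70, rounded up to 896; 896 present. Satisfied.
Vote: requires a majority of the votes cast (896 − 43 abstaining = 853); a majority of 853 is 427, so 427 needed; 428 in favor. Satisfied.

Valid — all requirements satisfied.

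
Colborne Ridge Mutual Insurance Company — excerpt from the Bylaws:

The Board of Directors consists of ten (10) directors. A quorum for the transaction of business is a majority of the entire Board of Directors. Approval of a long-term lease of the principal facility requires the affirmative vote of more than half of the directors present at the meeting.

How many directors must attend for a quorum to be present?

6

A majority of 10 is 6.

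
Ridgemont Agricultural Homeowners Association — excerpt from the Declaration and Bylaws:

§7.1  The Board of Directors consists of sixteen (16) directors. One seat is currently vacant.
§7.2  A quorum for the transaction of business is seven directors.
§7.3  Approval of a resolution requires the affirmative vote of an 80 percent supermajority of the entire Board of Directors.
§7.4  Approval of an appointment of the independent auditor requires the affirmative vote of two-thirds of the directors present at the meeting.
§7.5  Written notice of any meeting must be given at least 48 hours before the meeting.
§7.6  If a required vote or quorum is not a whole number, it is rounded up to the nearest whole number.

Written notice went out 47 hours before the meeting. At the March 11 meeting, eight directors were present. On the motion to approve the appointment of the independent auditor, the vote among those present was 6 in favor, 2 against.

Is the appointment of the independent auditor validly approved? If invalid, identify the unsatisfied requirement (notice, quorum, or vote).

Invalid — notice requirement not satisfied.

Notice: 47 hours given; 48 required (47 < 48). Not satisfied.
Quorum: 8 present; quorum is 7. Satisfied.
Vote: the appointment of the independent auditor requires two-thirds of the directors present (8). 2/3 of 8 = 5.33, rounded up to 6, so 6 affirmative votes are needed; 6 voted in favor. Satisfied.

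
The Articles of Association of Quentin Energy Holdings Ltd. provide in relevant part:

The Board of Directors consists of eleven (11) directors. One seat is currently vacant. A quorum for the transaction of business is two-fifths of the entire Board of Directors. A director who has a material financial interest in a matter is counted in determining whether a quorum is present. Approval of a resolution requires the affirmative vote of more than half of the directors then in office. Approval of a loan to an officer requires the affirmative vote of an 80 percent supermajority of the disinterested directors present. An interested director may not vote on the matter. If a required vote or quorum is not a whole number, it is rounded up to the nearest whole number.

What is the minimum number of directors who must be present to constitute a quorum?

2/5 of 11 = 4.40, rounded up to 5.

5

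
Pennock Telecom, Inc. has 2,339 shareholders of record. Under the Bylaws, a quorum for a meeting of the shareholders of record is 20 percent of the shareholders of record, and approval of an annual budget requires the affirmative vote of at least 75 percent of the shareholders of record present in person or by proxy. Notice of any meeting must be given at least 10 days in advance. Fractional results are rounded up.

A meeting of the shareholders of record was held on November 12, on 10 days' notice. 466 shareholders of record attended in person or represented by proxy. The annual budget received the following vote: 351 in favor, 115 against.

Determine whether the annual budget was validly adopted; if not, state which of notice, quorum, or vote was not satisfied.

Invalid — quorum requirement not satisfied.

Notice: 10 days given; 10 required. Satisfied.
Quorum: 20% of 2,339 = 467.80, rounded up to 468; 466 present. Not satisfied.
Vote: requires three-fourths of those present (466); 3/4 of 466 = 349.50, rounded up to 350, so 350 needed; 351 in favor. Satisfied.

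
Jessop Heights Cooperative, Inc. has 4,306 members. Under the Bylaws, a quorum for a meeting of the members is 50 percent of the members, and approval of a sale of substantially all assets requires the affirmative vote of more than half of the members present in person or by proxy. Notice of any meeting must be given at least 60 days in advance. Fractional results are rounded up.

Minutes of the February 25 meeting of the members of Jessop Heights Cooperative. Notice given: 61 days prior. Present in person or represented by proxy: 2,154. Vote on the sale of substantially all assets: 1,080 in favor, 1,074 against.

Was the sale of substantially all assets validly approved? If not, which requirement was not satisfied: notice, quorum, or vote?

Notice: 61 days given; 60 required. Satisfied.
Quorum: 50% of 4,306 = 2,153; 2,154 present. Satisfied.
Vote: requires a majority of those present (2,154); a majority of 2154 is 1078, so 1,078 needed; 1,080 in favor. Satisfied.

Valid — all requirements satisfied.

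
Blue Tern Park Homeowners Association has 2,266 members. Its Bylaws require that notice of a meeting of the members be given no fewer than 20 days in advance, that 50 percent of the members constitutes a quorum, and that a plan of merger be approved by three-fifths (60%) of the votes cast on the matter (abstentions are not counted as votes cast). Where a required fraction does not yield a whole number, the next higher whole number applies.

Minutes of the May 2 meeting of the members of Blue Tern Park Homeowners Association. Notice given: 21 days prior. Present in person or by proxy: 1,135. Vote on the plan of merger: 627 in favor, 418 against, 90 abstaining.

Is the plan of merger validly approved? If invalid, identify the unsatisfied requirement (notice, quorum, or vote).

Notice: 21 days given; 20 required. Satisfied.
Quorum: 50% of 2,266 = 1,133; 1,135 present. Satisfied.
Vote: requires three-fifths of the votes cast (1,135 − 90 abstaining = 1,045); 3/5 of 1045 = 627, so 627 needed; 627 in favor. Satisfied.

Valid — all requirements satisfied.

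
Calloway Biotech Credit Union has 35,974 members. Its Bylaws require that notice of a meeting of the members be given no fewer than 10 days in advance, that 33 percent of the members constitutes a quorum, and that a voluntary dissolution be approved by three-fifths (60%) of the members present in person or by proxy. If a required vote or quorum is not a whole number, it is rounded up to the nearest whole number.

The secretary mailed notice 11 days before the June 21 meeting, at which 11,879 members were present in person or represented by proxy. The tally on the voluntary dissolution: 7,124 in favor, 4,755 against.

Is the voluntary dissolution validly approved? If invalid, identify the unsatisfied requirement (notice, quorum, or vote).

Notice: 11 days given; 10 required. Satisfied.
Quorum: 33% of 35,974 = 11,871.42, rounded up to 11,872; 11,879 present. Satisfied.
Vote: requires three-fifths of those present (11,879); 3/5 of 11879 = 7127.40, rounded up to 7128, so 7,128 needed; 7,124 in favor. Not satisfied.

Invalid — vote requirement not satisfied.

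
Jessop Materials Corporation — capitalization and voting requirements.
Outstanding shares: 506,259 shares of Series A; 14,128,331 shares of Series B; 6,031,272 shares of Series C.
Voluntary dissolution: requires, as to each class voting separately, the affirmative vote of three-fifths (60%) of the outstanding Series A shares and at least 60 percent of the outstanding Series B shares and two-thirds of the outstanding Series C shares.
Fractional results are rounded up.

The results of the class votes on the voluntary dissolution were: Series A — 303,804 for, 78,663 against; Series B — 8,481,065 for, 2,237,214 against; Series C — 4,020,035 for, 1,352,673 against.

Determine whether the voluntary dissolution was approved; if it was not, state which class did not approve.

Not approved — the Series C shares did not give the required vote.

Series A: 3/5 of 506259 = 303755.40, rounded up to 303756; 303,756 required, 303,804 in favor — approved.
Series B: 3/5 of 14128331 = 8476998.60, rounded up to 8476999; 8,476,999 required, 8,481,065 in favor — approved.
Series C: 2/3 of 6031272 = 4020848; 4,020,848 required, 4,020,035 in favor — not approved.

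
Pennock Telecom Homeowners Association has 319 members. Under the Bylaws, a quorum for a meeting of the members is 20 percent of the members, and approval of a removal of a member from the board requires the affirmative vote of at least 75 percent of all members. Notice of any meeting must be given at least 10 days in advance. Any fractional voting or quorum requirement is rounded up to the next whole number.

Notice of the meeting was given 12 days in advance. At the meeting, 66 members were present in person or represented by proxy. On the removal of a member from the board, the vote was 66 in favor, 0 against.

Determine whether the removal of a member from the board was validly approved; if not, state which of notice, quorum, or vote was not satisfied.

Invalid — vote requirement not satisfied.

Notice: 12 days given; 10 required. Satisfied.
Quorum: 20% of 319 = 63.80, rounded up to 64; 66 present. Satisfied.
Vote: requires three-fourths of all members (319); 3/4 of 319 = 239.25, rounded up to 240, so 240 needed; 66 in favor. Not satisfied.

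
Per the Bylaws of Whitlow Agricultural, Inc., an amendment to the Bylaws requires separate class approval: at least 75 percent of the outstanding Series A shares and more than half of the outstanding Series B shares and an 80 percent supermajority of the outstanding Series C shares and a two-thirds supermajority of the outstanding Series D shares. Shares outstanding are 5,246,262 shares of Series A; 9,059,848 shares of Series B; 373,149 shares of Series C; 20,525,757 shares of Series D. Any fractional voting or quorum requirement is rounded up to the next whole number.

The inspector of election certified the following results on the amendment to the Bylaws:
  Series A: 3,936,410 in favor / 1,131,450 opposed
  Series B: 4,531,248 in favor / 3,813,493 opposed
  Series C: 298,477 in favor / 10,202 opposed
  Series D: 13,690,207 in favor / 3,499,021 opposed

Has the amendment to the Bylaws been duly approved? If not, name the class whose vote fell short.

Series A: 3/4 of 5246262 = 3934696.50, rounded up to 3934697; 3,934,697 required, 3,936,410 in favor — approved.
Series B: a majority of 9059848 is 4529925; 4,529,925 required, 4,531,248 in favor — approved.
Series C: 4/5 of 373149 = 298519.20, rounded up to 298520; 298,520 required, 298,477 in favor — not approved.
Series D: 2/3 of 20525757 = 13683838; 13,683,838 required, 13,690,207 in favor — approved.

Not approved — the Series C shares did not give the required vote.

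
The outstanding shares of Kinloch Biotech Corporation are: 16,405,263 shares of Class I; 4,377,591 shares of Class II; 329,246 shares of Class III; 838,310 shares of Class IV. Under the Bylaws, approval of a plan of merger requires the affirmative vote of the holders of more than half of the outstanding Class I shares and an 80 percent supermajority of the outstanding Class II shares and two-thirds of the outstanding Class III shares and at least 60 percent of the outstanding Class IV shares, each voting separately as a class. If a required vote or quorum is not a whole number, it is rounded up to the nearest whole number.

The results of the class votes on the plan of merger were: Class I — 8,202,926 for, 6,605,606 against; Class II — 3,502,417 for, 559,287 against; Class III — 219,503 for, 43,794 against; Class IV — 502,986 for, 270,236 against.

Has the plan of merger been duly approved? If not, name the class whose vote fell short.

Class I: a majority of 16405263 is 8202632; 8,202,632 required, 8,202,926 in favor — approved.
Class II: 4/5 of 4377591 = 3502072.80, rounded up to 3502073; 3,502,073 required, 3,502,417 in favor — approved.
Class III: 2/3 of 329246 = 219497.33, rounded up to 219498; 219,498 required, 219,503 in favor — approved.
Class IV: 3/5 of 838310 = 502986; 502,986 required, 502,986 in favor — approved.

Approved — every class gave the required vote.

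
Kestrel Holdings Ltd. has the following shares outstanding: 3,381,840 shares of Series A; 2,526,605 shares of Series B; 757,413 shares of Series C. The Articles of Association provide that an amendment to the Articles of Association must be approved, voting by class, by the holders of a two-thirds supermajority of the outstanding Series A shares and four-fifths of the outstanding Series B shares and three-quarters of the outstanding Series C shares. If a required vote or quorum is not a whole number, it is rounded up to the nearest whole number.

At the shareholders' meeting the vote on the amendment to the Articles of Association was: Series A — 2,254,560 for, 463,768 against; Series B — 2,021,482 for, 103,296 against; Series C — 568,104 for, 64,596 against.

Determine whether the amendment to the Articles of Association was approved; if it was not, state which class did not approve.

Approved — every class gave the required vote.

Series A: 2/3 of 3381840 = 2254560; 2,254,560 required, 2,254,560 in favor — approved.
Series B: 4/5 of 2526605 = 2021284; 2,021,284 required, 2,021,482 in favor — approved.
Series C: 3/4 of 757413 = 568059.75, rounded up to 568060; 568,060 required, 568,104 in favor — approved.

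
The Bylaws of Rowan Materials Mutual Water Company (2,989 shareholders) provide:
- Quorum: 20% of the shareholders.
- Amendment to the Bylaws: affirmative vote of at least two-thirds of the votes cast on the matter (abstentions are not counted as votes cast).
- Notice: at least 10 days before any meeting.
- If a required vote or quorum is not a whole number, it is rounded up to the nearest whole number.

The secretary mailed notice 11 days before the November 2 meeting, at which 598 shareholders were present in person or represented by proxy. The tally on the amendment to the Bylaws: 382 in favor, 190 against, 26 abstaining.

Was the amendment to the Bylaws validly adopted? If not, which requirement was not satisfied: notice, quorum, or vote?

Valid — all requirements satisfied.

Notice: 11 days given; 10 required. Satisfied.
Quorum: 20% of 2,989 = 597.80, rounded up to 598; 598 present. Satisfied.
Vote: requires two-thirds of the votes cast (598 − 26 abstaining = 572); 2/3 of 572 = 381.33, rounded up to 382, so 382 needed; 382 in favor. Satisfied.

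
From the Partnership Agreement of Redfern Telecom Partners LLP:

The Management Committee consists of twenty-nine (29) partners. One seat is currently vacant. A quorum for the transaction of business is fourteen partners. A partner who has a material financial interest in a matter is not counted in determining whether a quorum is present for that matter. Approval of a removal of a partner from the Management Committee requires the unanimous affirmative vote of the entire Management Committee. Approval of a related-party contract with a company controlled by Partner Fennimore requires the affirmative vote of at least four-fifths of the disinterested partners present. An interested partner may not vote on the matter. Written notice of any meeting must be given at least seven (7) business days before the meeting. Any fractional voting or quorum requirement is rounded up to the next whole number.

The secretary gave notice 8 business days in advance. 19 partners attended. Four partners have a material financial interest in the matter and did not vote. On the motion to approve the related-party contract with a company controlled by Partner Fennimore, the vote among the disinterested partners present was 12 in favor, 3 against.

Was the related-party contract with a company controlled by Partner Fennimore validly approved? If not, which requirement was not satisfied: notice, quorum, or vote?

Notice: 8 business days given; 7 required (8 ≥ 7). Satisfied.
Quorum: 19 present, but the 4 interested partners do not count, leaving 15. Quorum is 14. Satisfied.
Vote: the related-party contract with a company controlled by Partner Fennimore requires four-fifths of the disinterested partners present (19 − 4 = 15). 4/5 of 15 = 12, so 12 affirmative votes are needed; 12 voted in favor. Satisfied.

Valid — all requirements satisfied.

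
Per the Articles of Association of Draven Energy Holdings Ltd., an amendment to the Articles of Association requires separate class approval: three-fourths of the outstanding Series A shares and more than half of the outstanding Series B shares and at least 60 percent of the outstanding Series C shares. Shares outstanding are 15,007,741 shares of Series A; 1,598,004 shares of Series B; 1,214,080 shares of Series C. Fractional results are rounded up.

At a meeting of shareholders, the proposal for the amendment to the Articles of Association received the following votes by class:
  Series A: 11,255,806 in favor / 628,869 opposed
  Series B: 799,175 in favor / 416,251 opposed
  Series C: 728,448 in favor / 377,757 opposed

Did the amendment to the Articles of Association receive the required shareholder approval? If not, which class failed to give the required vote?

Series A: 3/4 of 15007741 = 11255805.75, rounded up to 11255806; 11,255,806 required, 11,255,806 in favor — approved.
Series B: a majority of 1598004 is 799003; 799,003 required, 799,175 in favor — approved.
Series C: 3/5 of 1214080 = 728448; 728,448 required, 728,448 in favor — approved.

Approved — every class gave the required vote.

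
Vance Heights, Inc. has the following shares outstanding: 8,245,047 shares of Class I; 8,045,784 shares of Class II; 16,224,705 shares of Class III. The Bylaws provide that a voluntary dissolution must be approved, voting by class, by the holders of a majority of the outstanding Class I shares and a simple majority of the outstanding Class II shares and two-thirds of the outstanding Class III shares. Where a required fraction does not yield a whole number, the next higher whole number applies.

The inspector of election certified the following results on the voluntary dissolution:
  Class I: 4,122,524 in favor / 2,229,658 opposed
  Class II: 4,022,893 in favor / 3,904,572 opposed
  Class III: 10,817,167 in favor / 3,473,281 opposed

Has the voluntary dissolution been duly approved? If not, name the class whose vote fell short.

Class I: a majority of 8245047 is 4122524; 4,122,524 required, 4,122,524 in favor — approved.
Class II: a majority of 8045784 is 4022893; 4,022,893 required, 4,022,893 in favor — approved.
Class III: 2/3 of 16224705 = 10816470; 10,816,470 required, 10,817,167 in favor — approved.

Approved — every class gave the required vote.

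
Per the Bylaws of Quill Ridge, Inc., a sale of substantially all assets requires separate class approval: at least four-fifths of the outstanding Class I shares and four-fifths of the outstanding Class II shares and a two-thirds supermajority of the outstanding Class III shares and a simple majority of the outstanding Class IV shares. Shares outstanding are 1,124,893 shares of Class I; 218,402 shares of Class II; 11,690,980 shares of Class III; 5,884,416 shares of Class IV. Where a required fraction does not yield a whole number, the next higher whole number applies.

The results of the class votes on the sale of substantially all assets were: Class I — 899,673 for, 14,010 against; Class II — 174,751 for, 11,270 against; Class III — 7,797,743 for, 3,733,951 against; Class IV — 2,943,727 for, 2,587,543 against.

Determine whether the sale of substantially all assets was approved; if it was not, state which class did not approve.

Not approved — the Class I shares did not give the required vote.

Class I: 4/5 of 1124893 = 899914.40, rounded up to 899915; 899,915 required, 899,673 in favor — not approved.
Class II: 4/5 of 218402 = 174721.60, rounded up to 174722; 174,722 required, 174,751 in favor — approved.
Class III: 2/3 of 11690980 = 7793986.67, rounded up to 7793987; 7,793,987 required, 7,797,743 in favor — approved.
Class IV: a majority of 5884416 is 2942209; 2,942,209 required, 2,943,727 in favor — approved.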